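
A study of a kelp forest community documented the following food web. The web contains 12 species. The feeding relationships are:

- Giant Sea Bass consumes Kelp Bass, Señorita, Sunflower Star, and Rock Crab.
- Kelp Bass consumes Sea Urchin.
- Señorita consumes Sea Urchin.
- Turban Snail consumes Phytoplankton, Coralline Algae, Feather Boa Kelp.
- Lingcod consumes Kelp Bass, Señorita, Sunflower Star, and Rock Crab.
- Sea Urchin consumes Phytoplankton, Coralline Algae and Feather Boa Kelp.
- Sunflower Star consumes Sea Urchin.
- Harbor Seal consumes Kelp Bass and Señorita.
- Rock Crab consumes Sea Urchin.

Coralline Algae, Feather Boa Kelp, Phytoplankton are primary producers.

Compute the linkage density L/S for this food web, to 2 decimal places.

L/S = 1.67

There are L = 20 links among S = 12 species.
L/S = 20/12 = 1.6667 ≈ 1.67.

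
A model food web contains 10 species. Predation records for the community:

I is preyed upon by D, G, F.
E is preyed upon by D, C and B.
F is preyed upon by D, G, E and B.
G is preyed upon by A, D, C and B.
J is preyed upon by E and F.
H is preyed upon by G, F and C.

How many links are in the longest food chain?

3 links

One longest chain: H → F → G → D.
It has 4 species and 3 links.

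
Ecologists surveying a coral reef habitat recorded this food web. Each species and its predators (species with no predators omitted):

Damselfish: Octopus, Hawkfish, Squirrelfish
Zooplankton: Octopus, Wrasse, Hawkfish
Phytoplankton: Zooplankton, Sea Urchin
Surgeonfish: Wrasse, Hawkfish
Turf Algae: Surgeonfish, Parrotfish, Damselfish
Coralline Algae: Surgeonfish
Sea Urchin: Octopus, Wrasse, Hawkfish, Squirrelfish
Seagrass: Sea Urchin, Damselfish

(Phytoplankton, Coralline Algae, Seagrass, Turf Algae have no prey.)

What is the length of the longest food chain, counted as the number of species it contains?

3 species

One longest chain: Seagrass → Damselfish → Octopus.
It has 3 species and 2 links.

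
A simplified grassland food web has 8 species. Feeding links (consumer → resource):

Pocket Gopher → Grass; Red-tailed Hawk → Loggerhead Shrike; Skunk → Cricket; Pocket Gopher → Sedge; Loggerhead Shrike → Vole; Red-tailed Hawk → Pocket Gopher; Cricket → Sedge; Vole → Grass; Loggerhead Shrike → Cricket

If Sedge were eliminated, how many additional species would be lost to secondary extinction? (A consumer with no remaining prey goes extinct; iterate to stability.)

2

Remove Sedge.
Round 1: Cricket (all prey gone) → extinct.
Round 2: Skunk (all prey gone) → extinct.
No further losses. Total secondary extinctions: 2.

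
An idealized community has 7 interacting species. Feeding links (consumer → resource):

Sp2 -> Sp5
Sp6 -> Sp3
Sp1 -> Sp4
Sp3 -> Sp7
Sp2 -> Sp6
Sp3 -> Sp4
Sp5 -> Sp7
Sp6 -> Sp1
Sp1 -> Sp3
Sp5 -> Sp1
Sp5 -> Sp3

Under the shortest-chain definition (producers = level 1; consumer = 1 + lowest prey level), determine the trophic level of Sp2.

Trophic level 3

Sp7 is a producer → level 1.
Sp5 eats Sp7 → level 2.
Sp2 eats Sp5 → level 3.
No prey of Sp2 is below level 2, so 3 is the minimum.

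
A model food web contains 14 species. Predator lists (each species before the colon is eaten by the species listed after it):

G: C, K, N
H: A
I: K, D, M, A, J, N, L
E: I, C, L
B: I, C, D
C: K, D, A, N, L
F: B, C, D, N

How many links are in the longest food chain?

One longest chain: F → B → I → K.
It has 4 species and 3 links.

3 links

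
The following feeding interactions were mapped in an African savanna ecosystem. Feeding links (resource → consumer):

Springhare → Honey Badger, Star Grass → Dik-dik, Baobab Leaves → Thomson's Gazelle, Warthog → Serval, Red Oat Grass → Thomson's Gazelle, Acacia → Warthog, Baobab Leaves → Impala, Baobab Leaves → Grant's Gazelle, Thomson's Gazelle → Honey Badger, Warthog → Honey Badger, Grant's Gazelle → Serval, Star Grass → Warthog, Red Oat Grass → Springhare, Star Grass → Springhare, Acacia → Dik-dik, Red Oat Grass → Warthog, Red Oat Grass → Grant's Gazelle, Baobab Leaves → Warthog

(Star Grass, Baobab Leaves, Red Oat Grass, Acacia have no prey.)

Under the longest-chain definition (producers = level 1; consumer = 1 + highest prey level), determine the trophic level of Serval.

Star Grass is a producer → level 1.
Warthog eats Star Grass (level 1); other prey at levels: Baobab Leaves 1, Red Oat Grass 1, Acacia 1 → level 2.
Serval eats Warthog (level 2); other prey at levels: Grant's Gazelle 2 → level 3.

Trophic level 3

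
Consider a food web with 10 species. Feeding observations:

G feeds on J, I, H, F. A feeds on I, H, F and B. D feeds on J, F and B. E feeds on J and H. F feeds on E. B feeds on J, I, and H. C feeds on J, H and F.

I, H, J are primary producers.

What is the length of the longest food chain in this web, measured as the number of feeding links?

One longest chain: H → E → F → C.
It has 4 species and 3 links.

3 links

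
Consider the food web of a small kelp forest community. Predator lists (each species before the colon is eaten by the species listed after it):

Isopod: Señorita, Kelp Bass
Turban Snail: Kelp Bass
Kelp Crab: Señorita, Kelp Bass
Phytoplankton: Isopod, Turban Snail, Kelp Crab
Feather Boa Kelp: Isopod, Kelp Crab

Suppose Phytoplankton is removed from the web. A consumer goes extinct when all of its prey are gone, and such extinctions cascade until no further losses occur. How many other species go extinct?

1

Remove Phytoplankton.
Round 1: Turban Snail (all prey gone) → extinct.
No further losses. Total secondary extinctions: 1.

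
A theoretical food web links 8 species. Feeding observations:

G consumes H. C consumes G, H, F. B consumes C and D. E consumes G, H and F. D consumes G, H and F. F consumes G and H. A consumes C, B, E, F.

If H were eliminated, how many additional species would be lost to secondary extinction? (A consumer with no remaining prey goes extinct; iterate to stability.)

7

Remove H.
Round 1: G (all prey gone) → extinct.
Round 2: F (all prey gone) → extinct.
Round 3: D (all prey gone), E (all prey gone), C (all prey gone) → extinct.
Round 4: B (all prey gone) → extinct.
Round 5: A (all prey gone) → extinct.
No further losses. Total secondary extinctions: 7.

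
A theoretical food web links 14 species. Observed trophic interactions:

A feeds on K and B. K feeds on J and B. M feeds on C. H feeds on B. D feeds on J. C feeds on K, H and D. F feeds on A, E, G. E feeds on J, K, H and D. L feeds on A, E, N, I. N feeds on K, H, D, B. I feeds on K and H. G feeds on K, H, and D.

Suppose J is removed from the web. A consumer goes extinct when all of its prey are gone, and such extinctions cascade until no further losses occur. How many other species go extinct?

Remove J.
Round 1: D (all prey gone) → extinct.
No further losses. Total secondary extinctions: 1.

1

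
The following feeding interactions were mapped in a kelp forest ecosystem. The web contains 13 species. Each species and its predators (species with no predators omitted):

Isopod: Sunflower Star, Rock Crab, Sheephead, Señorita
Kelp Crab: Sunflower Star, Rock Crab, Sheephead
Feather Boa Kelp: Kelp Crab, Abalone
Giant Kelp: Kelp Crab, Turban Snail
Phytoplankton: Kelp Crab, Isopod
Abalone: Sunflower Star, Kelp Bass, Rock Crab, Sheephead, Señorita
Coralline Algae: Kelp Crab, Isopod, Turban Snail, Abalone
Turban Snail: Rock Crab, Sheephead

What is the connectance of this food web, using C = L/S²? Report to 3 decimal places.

The web has S = 13 species and L = 24 feeding links.
C = L / S² = 24 / 169 = 0.1420 ≈ 0.142.

C = 0.142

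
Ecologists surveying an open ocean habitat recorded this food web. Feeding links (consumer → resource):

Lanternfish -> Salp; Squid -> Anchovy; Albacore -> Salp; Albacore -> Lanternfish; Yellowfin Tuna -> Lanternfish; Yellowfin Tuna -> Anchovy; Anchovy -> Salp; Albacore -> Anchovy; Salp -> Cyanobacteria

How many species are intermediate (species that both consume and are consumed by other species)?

Intermediate species (has both prey and predators): Salp, Anchovy, Lanternfish.
Count: 3.

3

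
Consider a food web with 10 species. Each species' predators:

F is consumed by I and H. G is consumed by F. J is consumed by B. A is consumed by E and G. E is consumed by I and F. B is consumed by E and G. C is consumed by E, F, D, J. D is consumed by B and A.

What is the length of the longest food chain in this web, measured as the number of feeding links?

One longest chain: C → D → A → G → F → H.
It has 6 species and 5 links.

5 links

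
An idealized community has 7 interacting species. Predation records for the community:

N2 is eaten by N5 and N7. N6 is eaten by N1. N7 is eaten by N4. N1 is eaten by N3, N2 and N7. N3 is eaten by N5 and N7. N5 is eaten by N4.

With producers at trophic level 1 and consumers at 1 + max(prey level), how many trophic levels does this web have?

5

Producers (level 1): N6.
N6 → N1 → N2 → N7 → N4 gives N4 level 5.
No species has a prey at level 5, so no species reaches level 6.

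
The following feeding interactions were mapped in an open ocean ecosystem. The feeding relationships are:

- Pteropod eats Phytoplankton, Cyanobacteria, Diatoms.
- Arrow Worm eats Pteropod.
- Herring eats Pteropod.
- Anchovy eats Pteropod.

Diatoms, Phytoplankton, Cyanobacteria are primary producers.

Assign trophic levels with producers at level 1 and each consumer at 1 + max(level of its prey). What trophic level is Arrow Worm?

Trophic level 3

Diatoms is a producer → level 1.
Pteropod eats Diatoms (level 1); other prey at levels: Phytoplankton 1, Cyanobacteria 1 → level 2.
Arrow Worm eats Pteropod → level 3.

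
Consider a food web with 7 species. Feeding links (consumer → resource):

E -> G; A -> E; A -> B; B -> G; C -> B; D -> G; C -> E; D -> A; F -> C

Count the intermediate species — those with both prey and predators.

Intermediate species (has both prey and predators): E, B, A, C.
Count: 4.

4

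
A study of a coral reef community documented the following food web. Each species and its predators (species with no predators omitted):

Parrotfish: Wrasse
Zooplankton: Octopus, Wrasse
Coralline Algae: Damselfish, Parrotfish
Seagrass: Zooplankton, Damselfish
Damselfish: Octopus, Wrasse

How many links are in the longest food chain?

One longest chain: Seagrass → Zooplankton → Octopus.
It has 3 species and 2 links.

2 links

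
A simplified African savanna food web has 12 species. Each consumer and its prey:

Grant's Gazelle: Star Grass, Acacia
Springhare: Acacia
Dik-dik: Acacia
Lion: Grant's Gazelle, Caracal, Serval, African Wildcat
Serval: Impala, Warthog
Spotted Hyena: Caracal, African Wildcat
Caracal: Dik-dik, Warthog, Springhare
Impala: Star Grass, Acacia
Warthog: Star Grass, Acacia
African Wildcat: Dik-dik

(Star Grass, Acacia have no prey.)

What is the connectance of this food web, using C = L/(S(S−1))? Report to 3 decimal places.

C = 0.152

The web has S = 12 species and L = 20 feeding links.
C = L / (S(S−1)) = 20 / 132 = 0.1515 ≈ 0.152.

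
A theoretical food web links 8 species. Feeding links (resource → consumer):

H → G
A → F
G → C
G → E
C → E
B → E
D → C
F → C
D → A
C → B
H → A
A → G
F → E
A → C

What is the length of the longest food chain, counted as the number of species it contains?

One longest chain: D → A → F → C → B → E.
It has 6 species and 5 links.

6 species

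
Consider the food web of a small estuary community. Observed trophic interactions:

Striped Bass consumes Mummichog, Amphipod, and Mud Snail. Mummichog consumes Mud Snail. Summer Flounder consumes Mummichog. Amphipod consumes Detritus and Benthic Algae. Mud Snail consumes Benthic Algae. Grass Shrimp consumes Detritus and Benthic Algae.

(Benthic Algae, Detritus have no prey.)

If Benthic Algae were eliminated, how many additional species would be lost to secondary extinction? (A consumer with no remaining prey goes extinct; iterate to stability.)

Remove Benthic Algae.
Round 1: Mud Snail (all prey gone) → extinct.
Round 2: Mummichog (all prey gone) → extinct.
Round 3: Summer Flounder (all prey gone) → extinct.
No further losses. Total secondary extinctions: 3.

3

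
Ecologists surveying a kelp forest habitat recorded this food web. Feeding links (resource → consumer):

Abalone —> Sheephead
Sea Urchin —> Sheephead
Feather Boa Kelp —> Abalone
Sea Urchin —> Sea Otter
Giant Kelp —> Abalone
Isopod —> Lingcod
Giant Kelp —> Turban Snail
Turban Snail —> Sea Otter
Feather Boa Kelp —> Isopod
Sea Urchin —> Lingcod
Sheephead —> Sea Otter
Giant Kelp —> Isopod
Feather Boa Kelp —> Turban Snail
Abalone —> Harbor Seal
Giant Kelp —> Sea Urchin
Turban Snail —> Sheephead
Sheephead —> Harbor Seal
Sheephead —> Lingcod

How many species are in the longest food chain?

One longest chain: Feather Boa Kelp → Abalone → Sheephead → Lingcod.
It has 4 species and 3 links.

4 species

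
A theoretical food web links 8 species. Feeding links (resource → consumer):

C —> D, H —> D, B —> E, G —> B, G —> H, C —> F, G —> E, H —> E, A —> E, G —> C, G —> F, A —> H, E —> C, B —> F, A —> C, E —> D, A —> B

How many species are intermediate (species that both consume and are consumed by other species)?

Intermediate species (has both prey and predators): H, B, E, C.
Count: 4.

4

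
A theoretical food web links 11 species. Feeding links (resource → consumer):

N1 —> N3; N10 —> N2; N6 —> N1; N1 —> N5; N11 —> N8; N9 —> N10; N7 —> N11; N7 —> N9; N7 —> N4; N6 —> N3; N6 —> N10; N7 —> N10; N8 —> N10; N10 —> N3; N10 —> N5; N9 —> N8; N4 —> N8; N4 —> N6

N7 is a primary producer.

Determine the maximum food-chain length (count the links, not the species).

4 links

One longest chain: N7 → N4 → N6 → N1 → N3.
It has 5 species and 4 links.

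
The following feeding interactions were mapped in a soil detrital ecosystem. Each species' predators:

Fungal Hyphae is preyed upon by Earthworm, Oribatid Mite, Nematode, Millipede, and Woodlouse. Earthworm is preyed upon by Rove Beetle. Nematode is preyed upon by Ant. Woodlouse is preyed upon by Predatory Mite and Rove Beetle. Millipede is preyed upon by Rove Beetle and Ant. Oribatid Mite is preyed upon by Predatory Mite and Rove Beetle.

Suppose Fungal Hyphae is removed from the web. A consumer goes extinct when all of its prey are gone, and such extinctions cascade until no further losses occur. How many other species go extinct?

Remove Fungal Hyphae.
Round 1: Earthworm (all prey gone), Oribatid Mite (all prey gone), Woodlouse (all prey gone), Nematode (all prey gone), Millipede (all prey gone) → extinct.
Round 2: Predatory Mite (all prey gone), Ant (all prey gone), Rove Beetle (all prey gone) → extinct.
No further losses. Total secondary extinctions: 8.

8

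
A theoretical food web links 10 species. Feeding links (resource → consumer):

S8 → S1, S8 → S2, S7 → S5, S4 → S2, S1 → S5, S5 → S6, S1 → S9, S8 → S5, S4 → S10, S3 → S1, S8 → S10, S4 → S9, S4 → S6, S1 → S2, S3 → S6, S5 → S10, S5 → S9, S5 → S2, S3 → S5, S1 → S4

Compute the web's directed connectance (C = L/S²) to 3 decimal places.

The web has S = 10 species and L = 20 feeding links.
C = L / S² = 20 / 100 = 0.2000 ≈ 0.200.

C = 0.200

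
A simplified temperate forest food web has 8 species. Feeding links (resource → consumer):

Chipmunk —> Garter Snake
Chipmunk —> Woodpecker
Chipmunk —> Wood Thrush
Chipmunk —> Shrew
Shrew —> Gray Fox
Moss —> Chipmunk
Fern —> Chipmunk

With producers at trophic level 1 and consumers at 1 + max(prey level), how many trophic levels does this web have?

4

Producers (level 1): Moss, Fern.
Moss → Chipmunk → Shrew → Gray Fox gives Gray Fox level 4.
No species has a prey at level 4, so no species reaches level 5.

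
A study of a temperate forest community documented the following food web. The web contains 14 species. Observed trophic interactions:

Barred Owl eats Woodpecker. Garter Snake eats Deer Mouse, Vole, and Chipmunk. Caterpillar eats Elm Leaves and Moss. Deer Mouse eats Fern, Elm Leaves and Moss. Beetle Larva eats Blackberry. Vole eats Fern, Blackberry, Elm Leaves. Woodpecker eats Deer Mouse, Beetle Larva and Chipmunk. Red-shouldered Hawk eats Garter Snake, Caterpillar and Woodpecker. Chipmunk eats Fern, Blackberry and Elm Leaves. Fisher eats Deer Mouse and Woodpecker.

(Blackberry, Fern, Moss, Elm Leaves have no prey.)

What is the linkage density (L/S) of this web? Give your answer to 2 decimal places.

L/S = 1.71

There are L = 24 links among S = 14 species.
L/S = 24/14 = 1.7143 ≈ 1.71.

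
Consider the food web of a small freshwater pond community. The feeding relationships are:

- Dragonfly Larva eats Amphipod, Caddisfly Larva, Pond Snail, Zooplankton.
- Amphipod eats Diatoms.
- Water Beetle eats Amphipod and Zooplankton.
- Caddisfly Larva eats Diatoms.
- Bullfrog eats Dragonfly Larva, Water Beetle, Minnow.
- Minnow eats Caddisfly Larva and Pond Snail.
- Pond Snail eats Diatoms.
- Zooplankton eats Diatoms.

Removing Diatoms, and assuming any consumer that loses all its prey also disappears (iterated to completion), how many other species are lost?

8

Remove Diatoms.
Round 1: Pond Snail (all prey gone), Amphipod (all prey gone), Caddisfly Larva (all prey gone), Zooplankton (all prey gone) → extinct.
Round 2: Water Beetle (all prey gone), Dragonfly Larva (all prey gone), Minnow (all prey gone) → extinct.
Round 3: Bullfrog (all prey gone) → extinct.
No further losses. Total secondary extinctions: 8.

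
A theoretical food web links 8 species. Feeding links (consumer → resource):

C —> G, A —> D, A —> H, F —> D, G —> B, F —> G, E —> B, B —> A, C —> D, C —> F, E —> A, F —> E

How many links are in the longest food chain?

5 links

One longest chain: H → A → B → E → F → C.
It has 6 species and 5 links.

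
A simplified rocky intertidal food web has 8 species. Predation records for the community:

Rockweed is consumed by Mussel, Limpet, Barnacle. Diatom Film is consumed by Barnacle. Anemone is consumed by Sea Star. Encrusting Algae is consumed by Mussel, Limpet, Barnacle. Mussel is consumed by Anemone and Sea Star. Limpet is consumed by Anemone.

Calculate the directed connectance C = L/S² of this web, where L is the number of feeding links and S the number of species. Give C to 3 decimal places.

The web has S = 8 species and L = 11 feeding links.
C = L / S² = 11 / 64 = 0.1719 ≈ 0.172.

C = 0.172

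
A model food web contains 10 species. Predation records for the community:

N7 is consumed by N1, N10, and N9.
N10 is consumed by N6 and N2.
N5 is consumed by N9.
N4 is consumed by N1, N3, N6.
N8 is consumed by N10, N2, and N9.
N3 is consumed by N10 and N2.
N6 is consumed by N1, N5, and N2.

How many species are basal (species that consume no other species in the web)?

Basal species (no prey listed): N7, N4, N8.
Count: 3.

3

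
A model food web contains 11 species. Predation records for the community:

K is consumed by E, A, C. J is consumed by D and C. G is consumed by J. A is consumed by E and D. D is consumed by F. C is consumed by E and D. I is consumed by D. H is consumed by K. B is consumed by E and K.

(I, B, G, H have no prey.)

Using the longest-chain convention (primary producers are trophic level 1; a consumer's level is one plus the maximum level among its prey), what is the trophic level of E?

Trophic level 4

B is a producer → level 1.
K eats B (level 1); other prey at levels: H 1 → level 2.
A eats K → level 3.
E eats A (level 3); other prey at levels: B 1, K 2, C 3 → level 4.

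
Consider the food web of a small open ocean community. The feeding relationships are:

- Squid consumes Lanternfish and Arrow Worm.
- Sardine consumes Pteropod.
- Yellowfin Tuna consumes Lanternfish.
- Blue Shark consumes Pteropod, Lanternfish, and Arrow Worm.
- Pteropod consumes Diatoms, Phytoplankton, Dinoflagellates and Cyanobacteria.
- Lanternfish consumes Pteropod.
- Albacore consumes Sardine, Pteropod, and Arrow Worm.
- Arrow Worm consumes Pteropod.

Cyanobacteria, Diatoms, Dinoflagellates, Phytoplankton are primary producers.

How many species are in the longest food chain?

4 species

One longest chain: Cyanobacteria → Pteropod → Lanternfish → Yellowfin Tuna.
It has 4 species and 3 links.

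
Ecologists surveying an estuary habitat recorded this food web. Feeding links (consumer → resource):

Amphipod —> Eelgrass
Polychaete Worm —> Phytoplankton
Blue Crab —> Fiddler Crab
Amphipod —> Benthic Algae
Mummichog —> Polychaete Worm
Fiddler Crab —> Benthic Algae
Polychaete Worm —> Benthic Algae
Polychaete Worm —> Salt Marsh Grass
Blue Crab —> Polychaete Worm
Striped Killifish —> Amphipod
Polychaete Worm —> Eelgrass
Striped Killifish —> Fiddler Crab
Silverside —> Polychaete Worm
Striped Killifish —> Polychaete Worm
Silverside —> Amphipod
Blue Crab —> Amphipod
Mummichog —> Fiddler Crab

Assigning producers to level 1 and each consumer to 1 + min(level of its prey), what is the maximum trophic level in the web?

Producers (level 1): Phytoplankton, Salt Marsh Grass, Eelgrass, Benthic Algae.
Following each consumer down to its lowest-level prey: Phytoplankton → Polychaete Worm → Striped Killifish (levels 1 through 3).
All prey of Striped Killifish (Polychaete Worm 2, Amphipod 2, Fiddler Crab 2) are at level 2 or above, so Striped Killifish is at level 1 + 2 = 3.
Every consumer has at least one prey at level 2 or below, so none exceeds level 3.

3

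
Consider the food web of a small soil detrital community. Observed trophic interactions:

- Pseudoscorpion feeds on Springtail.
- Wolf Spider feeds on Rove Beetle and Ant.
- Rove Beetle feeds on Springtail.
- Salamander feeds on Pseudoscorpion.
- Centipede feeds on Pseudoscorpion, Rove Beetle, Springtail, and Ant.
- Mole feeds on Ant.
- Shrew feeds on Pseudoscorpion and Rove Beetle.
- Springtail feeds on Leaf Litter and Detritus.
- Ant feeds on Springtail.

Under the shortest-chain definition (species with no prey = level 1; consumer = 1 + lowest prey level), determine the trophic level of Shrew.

Trophic level 4

Detritus has no prey (basal) → level 1.
Springtail eats Detritus → level 2.
Pseudoscorpion eats Springtail → level 3.
Shrew eats Pseudoscorpion → level 4.
No prey of Shrew is below level 3, so 4 is the minimum.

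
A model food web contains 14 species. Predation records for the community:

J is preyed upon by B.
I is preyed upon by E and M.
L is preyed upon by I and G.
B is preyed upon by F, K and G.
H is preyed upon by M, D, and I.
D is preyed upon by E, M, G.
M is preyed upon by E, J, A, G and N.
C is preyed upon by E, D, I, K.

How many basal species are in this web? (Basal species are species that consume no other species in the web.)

3

Basal species (no prey listed): L, H, C.
Count: 3.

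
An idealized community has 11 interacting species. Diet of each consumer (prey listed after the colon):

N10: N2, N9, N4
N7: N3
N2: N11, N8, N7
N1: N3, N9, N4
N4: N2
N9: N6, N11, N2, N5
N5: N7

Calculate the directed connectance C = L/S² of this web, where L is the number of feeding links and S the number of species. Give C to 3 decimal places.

C = 0.132

The web has S = 11 species and L = 16 feeding links.
C = L / S² = 16 / 121 = 0.1322 ≈ 0.132.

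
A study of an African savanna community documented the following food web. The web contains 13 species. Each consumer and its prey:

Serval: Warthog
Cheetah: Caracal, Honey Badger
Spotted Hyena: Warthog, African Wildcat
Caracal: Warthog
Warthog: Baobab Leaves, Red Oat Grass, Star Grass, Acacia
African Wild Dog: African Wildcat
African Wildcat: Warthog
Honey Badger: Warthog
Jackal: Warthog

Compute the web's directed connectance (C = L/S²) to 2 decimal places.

The web has S = 13 species and L = 14 feeding links.
C = L / S² = 14 / 169 = 0.0828 ≈ 0.08.

C = 0.08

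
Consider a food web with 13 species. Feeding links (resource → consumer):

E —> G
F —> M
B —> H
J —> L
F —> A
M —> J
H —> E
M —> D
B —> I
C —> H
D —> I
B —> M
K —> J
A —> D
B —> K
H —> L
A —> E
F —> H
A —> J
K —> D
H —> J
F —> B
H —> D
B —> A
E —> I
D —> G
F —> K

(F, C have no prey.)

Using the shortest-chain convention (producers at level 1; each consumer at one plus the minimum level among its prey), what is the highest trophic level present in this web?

Producers (level 1): F, C.
Following each consumer down to its lowest-level prey: F → A → E → G (levels 1 through 4).
All prey of G (E 3, D 3) are at level 3 or above, so G is at level 1 + 3 = 4.
Every consumer has at least one prey at level 3 or below, so none exceeds level 4.

4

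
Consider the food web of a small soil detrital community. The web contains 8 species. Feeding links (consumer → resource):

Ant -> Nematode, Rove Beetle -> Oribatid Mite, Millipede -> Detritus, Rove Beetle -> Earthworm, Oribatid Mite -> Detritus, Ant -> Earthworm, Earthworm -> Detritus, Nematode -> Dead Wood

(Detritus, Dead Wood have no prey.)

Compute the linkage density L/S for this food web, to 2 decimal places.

There are L = 8 links among S = 8 species.
L/S = 8/8 = 1.0000 ≈ 1.00.

L/S = 1.00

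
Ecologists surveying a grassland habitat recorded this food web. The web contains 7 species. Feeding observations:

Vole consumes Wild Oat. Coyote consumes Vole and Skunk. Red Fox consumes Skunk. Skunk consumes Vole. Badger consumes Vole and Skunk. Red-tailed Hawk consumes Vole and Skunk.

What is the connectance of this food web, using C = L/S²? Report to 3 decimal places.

C = 0.184

The web has S = 7 species and L = 9 feeding links.
C = L / S² = 9 / 49 = 0.1837 ≈ 0.184.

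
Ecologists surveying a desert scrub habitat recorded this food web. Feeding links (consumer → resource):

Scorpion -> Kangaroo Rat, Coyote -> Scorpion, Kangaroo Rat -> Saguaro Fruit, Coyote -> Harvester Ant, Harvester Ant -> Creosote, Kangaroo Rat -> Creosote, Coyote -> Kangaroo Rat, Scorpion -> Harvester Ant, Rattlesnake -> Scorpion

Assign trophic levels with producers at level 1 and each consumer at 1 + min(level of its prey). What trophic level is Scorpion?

Trophic level 3

Creosote is a producer → level 1.
Harvester Ant eats Creosote → level 2.
Scorpion eats Harvester Ant → level 3.
No prey of Scorpion is below level 2, so 3 is the minimum.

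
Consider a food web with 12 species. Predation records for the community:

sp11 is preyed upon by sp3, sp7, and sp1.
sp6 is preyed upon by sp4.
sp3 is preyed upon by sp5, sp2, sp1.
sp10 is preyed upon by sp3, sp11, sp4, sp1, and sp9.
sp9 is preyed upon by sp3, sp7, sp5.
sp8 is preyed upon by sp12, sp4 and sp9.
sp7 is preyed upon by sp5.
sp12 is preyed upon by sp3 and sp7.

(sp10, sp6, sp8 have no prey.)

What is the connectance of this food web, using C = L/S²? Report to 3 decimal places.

C = 0.146

The web has S = 12 species and L = 21 feeding links.
C = L / S² = 21 / 144 = 0.1458 ≈ 0.146.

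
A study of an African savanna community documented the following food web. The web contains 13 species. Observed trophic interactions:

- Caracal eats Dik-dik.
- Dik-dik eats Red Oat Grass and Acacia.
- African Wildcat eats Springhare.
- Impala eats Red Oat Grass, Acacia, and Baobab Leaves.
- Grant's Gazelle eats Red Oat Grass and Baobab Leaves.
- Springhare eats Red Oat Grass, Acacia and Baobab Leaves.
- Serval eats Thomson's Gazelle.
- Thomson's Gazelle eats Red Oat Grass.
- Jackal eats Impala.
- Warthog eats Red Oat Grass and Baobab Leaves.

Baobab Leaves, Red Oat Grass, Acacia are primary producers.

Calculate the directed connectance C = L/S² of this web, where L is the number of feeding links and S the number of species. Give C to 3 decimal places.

The web has S = 13 species and L = 17 feeding links.
C = L / S² = 17 / 169 = 0.1006 ≈ 0.101.

C = 0.101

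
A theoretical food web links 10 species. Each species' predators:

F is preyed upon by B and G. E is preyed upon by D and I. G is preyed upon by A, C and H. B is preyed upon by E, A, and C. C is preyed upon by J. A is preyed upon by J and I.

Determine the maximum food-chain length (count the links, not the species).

One longest chain: F → G → A → J.
It has 4 species and 3 links.

3 links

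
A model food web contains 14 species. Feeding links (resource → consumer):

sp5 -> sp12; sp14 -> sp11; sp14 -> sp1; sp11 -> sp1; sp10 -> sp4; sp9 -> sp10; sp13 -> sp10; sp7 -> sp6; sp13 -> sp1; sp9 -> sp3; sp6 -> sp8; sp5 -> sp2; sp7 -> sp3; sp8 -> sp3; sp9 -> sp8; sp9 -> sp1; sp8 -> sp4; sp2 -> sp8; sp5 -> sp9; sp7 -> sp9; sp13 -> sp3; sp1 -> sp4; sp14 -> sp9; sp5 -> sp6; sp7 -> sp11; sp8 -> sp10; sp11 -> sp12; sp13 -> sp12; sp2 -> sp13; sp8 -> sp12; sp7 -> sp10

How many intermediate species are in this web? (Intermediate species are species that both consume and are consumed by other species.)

Intermediate species (has both prey and predators): sp9, sp11, sp6, sp2, sp8, sp13, sp1, sp10.
Count: 8.

8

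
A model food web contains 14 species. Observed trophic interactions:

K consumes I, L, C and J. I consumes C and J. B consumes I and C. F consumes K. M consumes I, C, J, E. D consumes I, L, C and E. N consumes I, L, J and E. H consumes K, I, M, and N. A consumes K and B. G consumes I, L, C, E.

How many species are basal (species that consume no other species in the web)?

Basal species (no prey listed): E, J, C, L.
Count: 4.

4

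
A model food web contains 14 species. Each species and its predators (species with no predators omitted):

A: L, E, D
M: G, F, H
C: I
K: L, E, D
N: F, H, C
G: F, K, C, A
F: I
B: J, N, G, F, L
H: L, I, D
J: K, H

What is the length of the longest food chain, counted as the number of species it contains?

One longest chain: B → G → A → L.
It has 4 species and 3 links.

4 species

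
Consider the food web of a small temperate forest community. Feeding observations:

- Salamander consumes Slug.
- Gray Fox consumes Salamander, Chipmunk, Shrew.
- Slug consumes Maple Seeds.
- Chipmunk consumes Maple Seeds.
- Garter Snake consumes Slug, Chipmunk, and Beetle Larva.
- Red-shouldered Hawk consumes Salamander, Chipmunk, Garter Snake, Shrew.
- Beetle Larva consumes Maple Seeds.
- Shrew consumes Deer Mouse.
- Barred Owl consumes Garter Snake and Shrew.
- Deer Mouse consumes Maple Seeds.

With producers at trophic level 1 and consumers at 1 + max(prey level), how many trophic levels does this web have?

4

Producers (level 1): Maple Seeds.
Maple Seeds → Slug → Salamander → Gray Fox gives Gray Fox level 4.
No species has a prey at level 4, so no species reaches level 5.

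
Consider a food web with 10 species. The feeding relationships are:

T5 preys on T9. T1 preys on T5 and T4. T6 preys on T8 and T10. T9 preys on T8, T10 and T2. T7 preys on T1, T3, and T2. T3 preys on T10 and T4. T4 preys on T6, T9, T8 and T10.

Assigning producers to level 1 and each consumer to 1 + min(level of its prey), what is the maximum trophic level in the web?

3

Producers (level 1): T8, T2, T10.
Following each consumer down to its lowest-level prey: T8 → T9 → T5 (levels 1 through 3).
All prey of T5 (T9 2) are at level 2 or above, so T5 is at level 1 + 2 = 3.
Every consumer has at least one prey at level 2 or below, so none exceeds level 3.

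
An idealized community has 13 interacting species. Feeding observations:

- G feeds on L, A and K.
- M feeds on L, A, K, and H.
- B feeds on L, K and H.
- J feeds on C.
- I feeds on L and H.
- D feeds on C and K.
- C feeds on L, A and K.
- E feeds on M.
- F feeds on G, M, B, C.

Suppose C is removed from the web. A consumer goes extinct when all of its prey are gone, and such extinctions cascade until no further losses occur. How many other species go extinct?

1

Remove C.
Round 1: J (all prey gone) → extinct.
No further losses. Total secondary extinctions: 1.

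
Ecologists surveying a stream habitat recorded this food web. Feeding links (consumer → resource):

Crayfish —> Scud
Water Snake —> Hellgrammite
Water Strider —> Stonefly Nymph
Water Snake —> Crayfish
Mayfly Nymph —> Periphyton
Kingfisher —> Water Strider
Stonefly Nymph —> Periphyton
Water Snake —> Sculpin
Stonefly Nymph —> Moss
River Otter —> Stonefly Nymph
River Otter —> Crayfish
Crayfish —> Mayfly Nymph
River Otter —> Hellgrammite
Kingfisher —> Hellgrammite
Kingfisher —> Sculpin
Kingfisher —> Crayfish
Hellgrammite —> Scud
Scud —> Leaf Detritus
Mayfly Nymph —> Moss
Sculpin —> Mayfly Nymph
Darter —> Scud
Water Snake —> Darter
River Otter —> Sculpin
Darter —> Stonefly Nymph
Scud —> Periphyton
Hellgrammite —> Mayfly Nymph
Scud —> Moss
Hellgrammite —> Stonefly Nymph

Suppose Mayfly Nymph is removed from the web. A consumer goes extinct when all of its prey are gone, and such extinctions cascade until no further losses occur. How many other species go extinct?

Remove Mayfly Nymph.
Round 1: Sculpin (all prey gone) → extinct.
No further losses. Total secondary extinctions: 1.

1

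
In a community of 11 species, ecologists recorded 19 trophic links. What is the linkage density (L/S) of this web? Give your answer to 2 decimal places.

L/S = 1.73

There are L = 19 links among S = 11 species.
L/S = 19/11 = 1.7273 ≈ 1.73.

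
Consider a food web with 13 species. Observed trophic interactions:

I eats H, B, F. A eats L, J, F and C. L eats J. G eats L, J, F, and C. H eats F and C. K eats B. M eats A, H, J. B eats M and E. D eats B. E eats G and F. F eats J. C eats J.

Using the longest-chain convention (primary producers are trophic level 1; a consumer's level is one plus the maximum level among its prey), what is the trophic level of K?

J is a producer → level 1.
C eats J → level 2.
H eats C (level 2); other prey at levels: F 2 → level 3.
M eats H (level 3); other prey at levels: J 1, A 3 → level 4.
B eats M (level 4); other prey at levels: E 4 → level 5.
K eats B → level 6.

Trophic level 6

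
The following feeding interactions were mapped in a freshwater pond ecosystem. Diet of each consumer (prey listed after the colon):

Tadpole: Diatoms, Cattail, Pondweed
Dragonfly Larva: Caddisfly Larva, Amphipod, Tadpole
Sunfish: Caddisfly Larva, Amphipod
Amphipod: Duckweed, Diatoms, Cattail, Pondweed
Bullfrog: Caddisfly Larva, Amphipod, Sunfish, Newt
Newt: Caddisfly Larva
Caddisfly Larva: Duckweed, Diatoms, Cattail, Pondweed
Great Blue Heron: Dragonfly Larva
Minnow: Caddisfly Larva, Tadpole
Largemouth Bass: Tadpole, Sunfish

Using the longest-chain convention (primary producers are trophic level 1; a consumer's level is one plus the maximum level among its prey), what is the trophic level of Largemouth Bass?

Duckweed is a producer → level 1.
Caddisfly Larva eats Duckweed (level 1); other prey at levels: Diatoms 1, Cattail 1, Pondweed 1 → level 2.
Sunfish eats Caddisfly Larva (level 2); other prey at levels: Amphipod 2 → level 3.
Largemouth Bass eats Sunfish (level 3); other prey at levels: Tadpole 2 → level 4.

Trophic level 4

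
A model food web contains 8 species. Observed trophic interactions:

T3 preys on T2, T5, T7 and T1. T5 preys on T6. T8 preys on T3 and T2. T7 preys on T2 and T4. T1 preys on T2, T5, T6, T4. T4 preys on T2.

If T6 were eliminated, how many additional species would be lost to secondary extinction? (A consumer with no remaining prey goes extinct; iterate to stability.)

1

Remove T6.
Round 1: T5 (all prey gone) → extinct.
No further losses. Total secondary extinctions: 1.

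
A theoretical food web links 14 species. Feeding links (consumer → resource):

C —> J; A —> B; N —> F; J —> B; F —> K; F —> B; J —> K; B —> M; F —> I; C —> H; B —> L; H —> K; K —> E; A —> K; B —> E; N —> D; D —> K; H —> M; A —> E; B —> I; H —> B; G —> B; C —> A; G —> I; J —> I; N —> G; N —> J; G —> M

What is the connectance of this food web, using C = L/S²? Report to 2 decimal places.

C = 0.14

The web has S = 14 species and L = 28 feeding links.
C = L / S² = 28 / 196 = 0.1429 ≈ 0.14.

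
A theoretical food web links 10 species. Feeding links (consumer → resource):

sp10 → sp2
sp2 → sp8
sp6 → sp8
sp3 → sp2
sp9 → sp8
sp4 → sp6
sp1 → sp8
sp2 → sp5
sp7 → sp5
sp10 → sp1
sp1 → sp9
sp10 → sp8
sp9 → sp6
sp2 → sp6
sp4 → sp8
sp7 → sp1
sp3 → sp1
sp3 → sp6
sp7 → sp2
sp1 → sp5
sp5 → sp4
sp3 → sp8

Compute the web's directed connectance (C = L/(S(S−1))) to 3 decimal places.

The web has S = 10 species and L = 22 feeding links.
C = L / (S(S−1)) = 22 / 90 = 0.2444 ≈ 0.244.

C = 0.244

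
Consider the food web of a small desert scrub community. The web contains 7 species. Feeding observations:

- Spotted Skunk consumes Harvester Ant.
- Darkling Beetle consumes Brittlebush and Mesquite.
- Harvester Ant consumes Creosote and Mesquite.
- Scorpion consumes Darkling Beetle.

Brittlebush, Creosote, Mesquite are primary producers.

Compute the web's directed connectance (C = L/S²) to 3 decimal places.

The web has S = 7 species and L = 6 feeding links.
C = L / S² = 6 / 49 = 0.1224 ≈ 0.122.

C = 0.122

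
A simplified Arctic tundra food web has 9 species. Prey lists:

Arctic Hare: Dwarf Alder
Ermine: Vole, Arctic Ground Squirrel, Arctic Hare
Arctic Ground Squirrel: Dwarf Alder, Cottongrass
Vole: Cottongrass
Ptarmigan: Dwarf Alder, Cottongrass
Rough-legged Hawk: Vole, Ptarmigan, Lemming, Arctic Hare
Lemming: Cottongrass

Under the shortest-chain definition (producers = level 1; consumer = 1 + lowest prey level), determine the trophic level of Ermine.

Trophic level 3

Cottongrass is a producer → level 1.
Vole eats Cottongrass → level 2.
Ermine eats Vole → level 3.
No prey of Ermine is below level 2, so 3 is the minimum.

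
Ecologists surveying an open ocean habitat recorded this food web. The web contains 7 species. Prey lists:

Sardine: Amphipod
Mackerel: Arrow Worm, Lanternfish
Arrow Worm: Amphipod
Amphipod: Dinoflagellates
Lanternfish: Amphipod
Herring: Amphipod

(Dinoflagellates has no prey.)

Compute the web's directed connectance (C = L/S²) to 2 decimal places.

The web has S = 7 species and L = 7 feeding links.
C = L / S² = 7 / 49 = 0.1429 ≈ 0.14.

C = 0.14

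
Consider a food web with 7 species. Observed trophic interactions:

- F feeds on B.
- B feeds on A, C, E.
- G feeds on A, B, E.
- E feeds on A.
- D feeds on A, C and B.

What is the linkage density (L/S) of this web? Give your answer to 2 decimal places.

There are L = 11 links among S = 7 species.
L/S = 11/7 = 1.5714 ≈ 1.57.

L/S = 1.57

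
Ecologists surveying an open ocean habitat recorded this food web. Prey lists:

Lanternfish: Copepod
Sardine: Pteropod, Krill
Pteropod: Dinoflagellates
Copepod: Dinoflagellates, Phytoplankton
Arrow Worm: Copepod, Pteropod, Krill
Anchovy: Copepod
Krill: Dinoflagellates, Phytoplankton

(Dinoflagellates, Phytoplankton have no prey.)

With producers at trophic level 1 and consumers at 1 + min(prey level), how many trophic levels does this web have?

Producers (level 1): Dinoflagellates, Phytoplankton.
Following each consumer down to its lowest-level prey: Dinoflagellates → Copepod → Arrow Worm (levels 1 through 3).
All prey of Arrow Worm (Copepod 2, Pteropod 2, Krill 2) are at level 2 or above, so Arrow Worm is at level 1 + 2 = 3.
Every consumer has at least one prey at level 2 or below, so none exceeds level 3.

3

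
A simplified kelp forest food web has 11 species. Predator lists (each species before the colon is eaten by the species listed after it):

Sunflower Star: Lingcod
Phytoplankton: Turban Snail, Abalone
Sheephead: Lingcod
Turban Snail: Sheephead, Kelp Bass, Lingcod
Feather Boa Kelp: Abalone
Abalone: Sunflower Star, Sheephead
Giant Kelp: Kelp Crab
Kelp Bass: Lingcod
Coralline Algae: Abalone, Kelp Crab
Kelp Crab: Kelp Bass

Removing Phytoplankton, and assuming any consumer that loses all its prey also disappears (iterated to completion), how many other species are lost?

Remove Phytoplankton.
Round 1: Turban Snail (all prey gone) → extinct.
No further losses. Total secondary extinctions: 1.

1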